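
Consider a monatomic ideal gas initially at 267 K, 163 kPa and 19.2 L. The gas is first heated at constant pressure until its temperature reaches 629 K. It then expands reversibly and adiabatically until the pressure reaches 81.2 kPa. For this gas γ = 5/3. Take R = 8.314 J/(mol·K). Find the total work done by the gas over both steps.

n = P₁V₁/(RT₁) = 163×19.2/(8.314×267) = 1.41 mol.
Step 1 — Isobaric: P stays 163 kPa; V/T = const ⇒ T₂ = 629 K, V₂ = 45.2 L.
W = PΔV = 163×(45.2−19.2) kPa·L = 4240 J.
ΔU = nCvΔT = 1.41×12.5×(629−267) = 6360 J.
Q = ΔU + W = nCpΔT = 10600 J.
State after step 1: P = 163 kPa, V = 45.2 L, T = 629 K.
Step 2 — Adiabatic: T₂/T₁ = (P₂/P₁)^((γ−1)/γ) ⇒ T₂ = 629×(0.498)^0.400 = 476 K; V₂ = 68.7 L.
ΔU = nCvΔT = 1.41×12.5×(476−629) = -2690 J.
Q = 0 for an adiabatic process, so W = −ΔU = 2690 J.
Net over both steps: W = 6930 J, Q = 10600 J, ΔU = 3670 J.

6930 J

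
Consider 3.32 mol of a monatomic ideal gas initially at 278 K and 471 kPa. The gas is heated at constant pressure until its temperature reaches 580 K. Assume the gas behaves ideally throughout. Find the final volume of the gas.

V₁ = nRT₁/P₁ = 3.32×8.314×278/471 = 16.3 L.
Isobaric: P stays 471 kPa; V/T = const ⇒ T₂ = 580 K, V₂ = 34.0 L.

34.0 L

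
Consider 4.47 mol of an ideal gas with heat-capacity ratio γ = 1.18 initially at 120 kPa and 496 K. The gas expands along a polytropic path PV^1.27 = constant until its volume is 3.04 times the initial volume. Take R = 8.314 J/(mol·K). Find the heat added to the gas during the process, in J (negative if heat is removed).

V₁ = nRT₁/P₁ = 4.47×8.314×496/120 = 154 L.
Polytropic n=1.27: T₂ = T₁(V₁/V₂)^(n−1) = 496×(0.329)^0.27 = 367 K; P₂ = P₁(V₁/V₂)^n = 29.2 kPa.
W = (P₁V₁−P₂V₂)/(n−1) = (120×154−29.2×467)/0.27 = 17700 J.
ΔU = nCvΔT = 4.47×46.2×(367−496) = -26600 J.
Q = ΔU + W = -8850 J.

-8850 J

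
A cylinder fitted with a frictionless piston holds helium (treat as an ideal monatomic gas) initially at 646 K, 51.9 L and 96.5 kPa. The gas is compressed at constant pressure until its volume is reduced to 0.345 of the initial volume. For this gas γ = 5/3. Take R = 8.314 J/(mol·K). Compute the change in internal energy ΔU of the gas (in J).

n = P₁V₁/(RT₁) = 96.5×51.9/(8.314×646) = 0.933 mol.
Isobaric: P stays 96.5 kPa; V/T = const ⇒ T₂ = 223 K, V₂ = 17.9 L.
For an ideal gas ΔU = nCvΔT with Cv = (3/2)R = 12.5 J/(mol·K).
ΔU = 0.933×12.5×(223−646) = -4920 J.

-4920 J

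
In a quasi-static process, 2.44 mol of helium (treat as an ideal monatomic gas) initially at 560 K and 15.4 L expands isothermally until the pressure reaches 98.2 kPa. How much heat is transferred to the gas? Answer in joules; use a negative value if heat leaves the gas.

22900 J

P₁ = nRT₁/V₁ = 2.44×8.314×560/15.4 = 738 kPa.
Isothermal: T stays 560 K; PV = const ⇒ V₂ = 116 L, P₂ = 98.2 kPa.
ΔU = 0 (ideal gas, T constant).
W = nRT ln(V₂/V₁) = 2.44×8.314×560×ln(7.51) = 22900 J.
Q = ΔU + W = 22900 J.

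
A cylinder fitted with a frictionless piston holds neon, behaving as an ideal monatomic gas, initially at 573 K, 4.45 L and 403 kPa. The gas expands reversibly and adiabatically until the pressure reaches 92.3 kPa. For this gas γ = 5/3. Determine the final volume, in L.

10.8 L

Adiabatic: T₂/T₁ = (P₂/P₁)^((γ−1)/γ) ⇒ T₂ = 573×(0.229)^0.400 = 318 K; V₂ = 10.8 L.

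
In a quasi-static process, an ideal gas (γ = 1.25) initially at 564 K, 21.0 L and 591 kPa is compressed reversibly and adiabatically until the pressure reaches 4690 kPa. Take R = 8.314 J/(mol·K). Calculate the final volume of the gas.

4.00 L

Adiabatic: T₂/T₁ = (P₂/P₁)^((γ−1)/γ) ⇒ T₂ = 564×(7.94)^0.200 = 853 K; V₂ = 4.00 L.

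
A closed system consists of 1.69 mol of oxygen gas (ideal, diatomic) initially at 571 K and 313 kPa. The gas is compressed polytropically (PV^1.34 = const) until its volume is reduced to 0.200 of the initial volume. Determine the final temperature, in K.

987 K

V₁ = nRT₁/P₁ = 1.69×8.314×571/313 = 25.6 L.
Polytropic n=1.34: T₂ = T₁(V₁/V₂)^(n−1) = 571×(5.00)^0.34 = 987 K; P₂ = P₁(V₁/V₂)^n = 2700 kPa.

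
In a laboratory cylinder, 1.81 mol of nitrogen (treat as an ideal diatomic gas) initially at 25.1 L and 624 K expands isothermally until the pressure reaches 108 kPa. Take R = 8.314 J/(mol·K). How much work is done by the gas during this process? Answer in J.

P₁ = nRT₁/V₁ = 1.81×8.314×624/25.1 = 374 kPa.
Isothermal: T stays 624 K; PV = const ⇒ V₂ = 86.9 L, P₂ = 108 kPa.
W = nRT ln(V₂/V₁) = 1.81×8.314×624×ln(3.46) = 11700 J.

11700 J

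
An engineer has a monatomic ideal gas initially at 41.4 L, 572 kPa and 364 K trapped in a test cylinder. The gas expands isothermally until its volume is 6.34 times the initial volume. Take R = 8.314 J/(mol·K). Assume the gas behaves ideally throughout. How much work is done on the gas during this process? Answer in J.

-43700 J

n = P₁V₁/(RT₁) = 572×41.4/(8.314×364) = 7.83 mol.
Isothermal: T stays 364 K; PV = const ⇒ V₂ = 262 L, P₂ = 90.2 kPa.
W = nRT ln(V₂/V₁) = 7.83×8.314×364×ln(6.34) = 43700 J.
Work done on the gas = −W_by = -43700 J.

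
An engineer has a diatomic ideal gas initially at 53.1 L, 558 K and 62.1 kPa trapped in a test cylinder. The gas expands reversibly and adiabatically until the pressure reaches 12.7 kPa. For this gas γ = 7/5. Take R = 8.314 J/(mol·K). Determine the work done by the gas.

3010 J

n = P₁V₁/(RT₁) = 62.1×53.1/(8.314×558) = 0.711 mol.
Adiabatic: T₂/T₁ = (P₂/P₁)^((γ−1)/γ) ⇒ T₂ = 558×(0.205)^0.286 = 355 K; V₂ = 165 L.
ΔU = nCvΔT = 0.711×20.8×(355−558) = -3010 J.
Q = 0 for an adiabatic process, so W = −ΔU = 3010 J.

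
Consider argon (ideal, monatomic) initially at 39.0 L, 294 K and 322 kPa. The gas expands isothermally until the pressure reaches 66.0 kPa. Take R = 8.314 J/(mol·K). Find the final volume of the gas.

Isothermal: T stays 294 K; PV = const ⇒ V₂ = 190 L, P₂ = 66.0 kPa.

190 L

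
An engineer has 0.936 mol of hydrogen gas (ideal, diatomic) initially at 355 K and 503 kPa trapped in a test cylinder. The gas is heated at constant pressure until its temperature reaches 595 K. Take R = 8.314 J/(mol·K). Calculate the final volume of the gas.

9.21 L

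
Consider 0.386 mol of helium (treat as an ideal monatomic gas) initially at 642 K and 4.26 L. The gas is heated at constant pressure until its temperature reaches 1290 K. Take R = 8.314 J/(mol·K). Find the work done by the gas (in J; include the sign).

2080 J

P₁ = nRT₁/V₁ = 0.386×8.314×642/4.26 = 484 kPa.
Isobaric: P stays 484 kPa; V/T = const ⇒ T₂ = 1290 K, V₂ = 8.56 L.
W = PΔV = 484×(8.56−4.26) kPa·L = 2080 J.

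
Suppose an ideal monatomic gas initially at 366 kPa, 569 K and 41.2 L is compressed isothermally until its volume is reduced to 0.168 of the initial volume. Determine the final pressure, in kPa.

Isothermal: T stays 569 K; PV = const ⇒ V₂ = 6.92 L, P₂ = 2180 kPa.

2180 kPa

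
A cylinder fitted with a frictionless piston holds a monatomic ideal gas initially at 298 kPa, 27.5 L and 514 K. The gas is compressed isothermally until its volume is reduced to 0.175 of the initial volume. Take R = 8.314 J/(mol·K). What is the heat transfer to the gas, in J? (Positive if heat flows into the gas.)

-14300 J

n = P₁V₁/(RT₁) = 298×27.5/(8.314×514) = 1.92 mol.
Isothermal: T stays 514 K; PV = const ⇒ V₂ = 4.81 L, P₂ = 1700 kPa.
ΔU = 0 (ideal gas, T constant).
W = nRT ln(V₂/V₁) = 1.92×8.314×514×ln(0.175) = -14300 J.
Q = ΔU + W = -14300 J.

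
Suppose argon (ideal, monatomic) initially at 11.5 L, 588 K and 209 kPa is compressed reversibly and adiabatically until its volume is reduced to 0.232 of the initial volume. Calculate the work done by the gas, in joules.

-5940 J

n = P₁V₁/(RT₁) = 209×11.5/(8.314×588) = 0.492 mol.
Adiabatic: TV^(γ−1) = const ⇒ T₂ = 588×(4.31)^0.667 = 1560 K; PV^γ = const ⇒ P₂ = 2390 kPa.
ΔU = nCvΔT = 0.492×12.5×(1560−588) = 5940 J.
Q = 0 for an adiabatic process, so W = −ΔU = -5940 J.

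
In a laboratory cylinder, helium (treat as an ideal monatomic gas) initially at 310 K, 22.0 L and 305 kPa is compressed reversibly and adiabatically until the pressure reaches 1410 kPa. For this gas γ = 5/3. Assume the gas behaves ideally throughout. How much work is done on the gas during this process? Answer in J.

n = P₁V₁/(RT₁) = 305×22.0/(8.314×310) = 2.60 mol.
Adiabatic: T₂/T₁ = (P₂/P₁)^((γ−1)/γ) ⇒ T₂ = 310×(4.62)^0.400 = 572 K; V₂ = 8.78 L.
ΔU = nCvΔT = 2.60×12.5×(572−310) = 8500 J.
Q = 0 for an adiabatic process, so W = −ΔU = -8500 J.
Work done on the gas = −W_by = 8500 J.

8500 J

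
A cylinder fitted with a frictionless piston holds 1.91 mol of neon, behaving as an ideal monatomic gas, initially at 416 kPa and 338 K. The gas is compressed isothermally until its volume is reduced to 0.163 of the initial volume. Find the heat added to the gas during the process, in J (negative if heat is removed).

V₁ = nRT₁/P₁ = 1.91×8.314×338/416 = 12.9 L.
Isothermal: T stays 338 K; PV = const ⇒ V₂ = 2.10 L, P₂ = 2550 kPa.
ΔU = 0 (ideal gas, T constant).
W = nRT ln(V₂/V₁) = 1.91×8.314×338×ln(0.163) = -9740 J.
Q = ΔU + W = -9740 J.

-9740 J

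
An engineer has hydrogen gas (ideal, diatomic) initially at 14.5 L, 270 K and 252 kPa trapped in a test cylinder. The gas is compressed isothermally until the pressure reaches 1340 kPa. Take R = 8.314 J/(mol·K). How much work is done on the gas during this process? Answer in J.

6110 J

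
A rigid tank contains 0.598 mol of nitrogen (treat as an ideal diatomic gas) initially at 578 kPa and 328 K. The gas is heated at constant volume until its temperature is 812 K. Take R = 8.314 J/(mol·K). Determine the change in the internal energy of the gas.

V₁ = nRT₁/P₁ = 0.598×8.314×328/578 = 2.82 L.
Isochoric: V stays 2.82 L; P/T = const ⇒ T₂ = 812 K, P₂ = 1430 kPa.
For an ideal gas ΔU = nCvΔT with Cv = (5/2)R = 20.8 J/(mol·K).
ΔU = 0.598×20.8×(812−328) = 6020 J.

6020 J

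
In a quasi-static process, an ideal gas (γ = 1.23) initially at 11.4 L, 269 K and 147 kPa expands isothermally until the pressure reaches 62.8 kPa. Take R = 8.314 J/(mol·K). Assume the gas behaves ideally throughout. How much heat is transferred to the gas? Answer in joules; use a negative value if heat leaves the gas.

1430 J

n = P₁V₁/(RT₁) = 147×11.4/(8.314×269) = 0.749 mol.
Isothermal: T stays 269 K; PV = const ⇒ V₂ = 26.7 L, P₂ = 62.8 kPa.
ΔU = 0 (ideal gas, T constant).
W = nRT ln(V₂/V₁) = 0.749×8.314×269×ln(2.34) = 1430 J.
Q = ΔU + W = 1430 J.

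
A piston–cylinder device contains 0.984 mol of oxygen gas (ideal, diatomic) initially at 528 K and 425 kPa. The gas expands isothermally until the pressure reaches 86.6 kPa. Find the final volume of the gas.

V₁ = nRT₁/P₁ = 0.984×8.314×528/425 = 10.2 L.
Isothermal: T stays 528 K; PV = const ⇒ V₂ = 49.9 L, P₂ = 86.6 kPa.

49.9 L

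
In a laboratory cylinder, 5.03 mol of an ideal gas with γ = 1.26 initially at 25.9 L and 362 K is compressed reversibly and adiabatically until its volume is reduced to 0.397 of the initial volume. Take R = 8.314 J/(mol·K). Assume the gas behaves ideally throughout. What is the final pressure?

P₁ = nRT₁/V₁ = 5.03×8.314×362/25.9 = 585 kPa.
Adiabatic: TV^(γ−1) = const ⇒ T₂ = 362×(2.52)^0.260 = 460 K; PV^γ = const ⇒ P₂ = 1870 kPa.

1870 kPa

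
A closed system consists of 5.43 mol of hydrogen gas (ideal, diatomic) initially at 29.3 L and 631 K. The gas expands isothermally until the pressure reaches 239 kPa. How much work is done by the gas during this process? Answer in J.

40000 J

P₁ = nRT₁/V₁ = 5.43×8.314×631/29.3 = 972 kPa.
Isothermal: T stays 631 K; PV = const ⇒ V₂ = 119 L, P₂ = 239 kPa.
W = nRT ln(V₂/V₁) = 5.43×8.314×631×ln(4.07) = 40000 J.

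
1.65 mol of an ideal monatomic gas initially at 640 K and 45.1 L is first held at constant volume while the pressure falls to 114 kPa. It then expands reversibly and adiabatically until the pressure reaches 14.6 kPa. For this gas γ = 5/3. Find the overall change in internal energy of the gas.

-9780 J

P₁ = nRT₁/V₁ = 1.65×8.314×640/45.1 = 195 kPa.
Step 1 — Isochoric: V stays 45.1 L; P/T = const ⇒ T₂ = 375 K, P₂ = 114 kPa.
W = 0 (no volume change).
ΔU = nCvΔT = 1.65×12.5×(375−640) = -5460 J.
Q = ΔU = -5460 J.
State after step 1: P = 114 kPa, V = 45.1 L, T = 375 K.
Step 2 — Adiabatic: T₂/T₁ = (P₂/P₁)^((γ−1)/γ) ⇒ T₂ = 375×(0.128)^0.400 = 165 K; V₂ = 155 L.
ΔU = nCvΔT = 1.65×12.5×(165−375) = -4320 J.
Q = 0 for an adiabatic process, so W = −ΔU = 4320 J.
Net over both steps: W = 4320 J, Q = -5460 J, ΔU = -9780 J.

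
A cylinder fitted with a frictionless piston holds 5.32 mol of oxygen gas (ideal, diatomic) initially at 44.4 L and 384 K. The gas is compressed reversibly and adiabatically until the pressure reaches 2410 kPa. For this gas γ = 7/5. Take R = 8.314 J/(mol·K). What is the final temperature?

650 K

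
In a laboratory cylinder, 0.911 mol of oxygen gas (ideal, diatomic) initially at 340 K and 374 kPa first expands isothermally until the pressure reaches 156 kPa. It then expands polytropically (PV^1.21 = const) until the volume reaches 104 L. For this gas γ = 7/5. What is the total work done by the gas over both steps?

6180 J

V₁ = nRT₁/P₁ = 0.911×8.314×340/374 = 6.89 L.
Step 1 — Isothermal: T stays 340 K; PV = const ⇒ V₂ = 16.5 L, P₂ = 156 kPa.
ΔU = 0 (ideal gas, T constant).
W = nRT ln(V₂/V₁) = 0.911×8.314×340×ln(2.40) = 2250 J.
Q = ΔU + W = 2250 J.
State after step 1: P = 156 kPa, V = 16.5 L, T = 340 K.
Step 2 — Polytropic n=1.21: T₂ = T₁(V₁/V₂)^(n−1) = 340×(0.159)^0.21 = 231 K; P₂ = P₁(V₁/V₂)^n = 16.8 kPa.
W = (P₁V₁−P₂V₂)/(n−1) = (156×16.5−16.8×104)/0.21 = 3930 J.
ΔU = nCvΔT = 0.911×20.8×(231−340) = -2060 J.
Q = ΔU + W = 1870 J.
Net over both steps: W = 6180 J, Q = 4120 J, ΔU = -2060 J.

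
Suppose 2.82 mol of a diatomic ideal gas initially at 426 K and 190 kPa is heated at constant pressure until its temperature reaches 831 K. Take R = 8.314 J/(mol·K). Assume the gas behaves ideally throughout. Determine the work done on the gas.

V₁ = nRT₁/P₁ = 2.82×8.314×426/190 = 52.6 L.
Isobaric: P stays 190 kPa; V/T = const ⇒ T₂ = 831 K, V₂ = 103 L.
W = PΔV = 190×(103−52.6) kPa·L = 9500 J.
Work done on the gas = −W_by = -9500 J.

-9500 J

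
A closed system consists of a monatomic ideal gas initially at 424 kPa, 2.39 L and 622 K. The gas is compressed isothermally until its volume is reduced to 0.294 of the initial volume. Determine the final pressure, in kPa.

Isothermal: T stays 622 K; PV = const ⇒ V₂ = 0.703 L, P₂ = 1440 kPa.

1440 kPa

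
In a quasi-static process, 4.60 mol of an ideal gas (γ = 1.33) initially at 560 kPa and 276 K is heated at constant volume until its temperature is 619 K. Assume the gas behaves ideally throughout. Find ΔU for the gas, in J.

39800 J

V₁ = nRT₁/P₁ = 4.60×8.314×276/560 = 18.8 L.
Isochoric: V stays 18.8 L; P/T = const ⇒ T₂ = 619 K, P₂ = 1260 kPa.
For an ideal gas ΔU = nCvΔT with Cv = R/(γ−1) = 25.2 J/(mol·K).
ΔU = 4.60×25.2×(619−276) = 39800 J.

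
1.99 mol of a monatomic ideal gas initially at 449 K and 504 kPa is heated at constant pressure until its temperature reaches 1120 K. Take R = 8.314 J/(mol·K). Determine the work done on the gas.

-11100 J

V₁ = nRT₁/P₁ = 1.99×8.314×449/504 = 14.7 L.
Isobaric: P stays 504 kPa; V/T = const ⇒ T₂ = 1120 K, V₂ = 36.8 L.
W = PΔV = 504×(36.8−14.7) kPa·L = 11100 J.
Work done on the gas = −W_by = -11100 J.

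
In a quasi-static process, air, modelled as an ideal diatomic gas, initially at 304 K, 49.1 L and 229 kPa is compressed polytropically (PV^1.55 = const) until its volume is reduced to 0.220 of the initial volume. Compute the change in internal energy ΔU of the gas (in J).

36500 J

n = P₁V₁/(RT₁) = 229×49.1/(8.314×304) = 4.45 mol.
Polytropic n=1.55: T₂ = T₁(V₁/V₂)^(n−1) = 304×(4.55)^0.55 = 699 K; P₂ = P₁(V₁/V₂)^n = 2390 kPa.
For an ideal gas ΔU = nCvΔT with Cv = (5/2)R = 20.8 J/(mol·K).
ΔU = 4.45×20.8×(699−304) = 36500 J.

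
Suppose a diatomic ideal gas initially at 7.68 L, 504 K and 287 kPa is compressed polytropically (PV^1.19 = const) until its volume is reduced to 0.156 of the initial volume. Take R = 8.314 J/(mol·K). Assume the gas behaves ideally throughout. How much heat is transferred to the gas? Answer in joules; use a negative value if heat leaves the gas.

n = P₁V₁/(RT₁) = 287×7.68/(8.314×504) = 0.526 mol.
Polytropic n=1.19: T₂ = T₁(V₁/V₂)^(n−1) = 504×(6.41)^0.19 = 717 K; P₂ = P₁(V₁/V₂)^n = 2620 kPa.
W = (P₁V₁−P₂V₂)/(n−1) = (287×7.68−2620×1.20)/0.19 = -4910 J.
ΔU = nCvΔT = 0.526×20.8×(717−504) = 2330 J.
Q = ΔU + W = -2580 J.

-2580 J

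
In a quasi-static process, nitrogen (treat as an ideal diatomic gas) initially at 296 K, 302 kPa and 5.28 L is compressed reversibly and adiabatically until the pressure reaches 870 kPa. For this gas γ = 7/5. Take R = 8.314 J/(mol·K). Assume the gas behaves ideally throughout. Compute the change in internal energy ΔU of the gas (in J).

1410 J

n = P₁V₁/(RT₁) = 302×5.28/(8.314×296) = 0.648 mol.
Adiabatic: T₂/T₁ = (P₂/P₁)^((γ−1)/γ) ⇒ T₂ = 296×(2.88)^0.286 = 400 K; V₂ = 2.48 L.
For an ideal gas ΔU = nCvΔT with Cv = (5/2)R = 20.8 J/(mol·K).
ΔU = 0.648×20.8×(400−296) = 1410 J.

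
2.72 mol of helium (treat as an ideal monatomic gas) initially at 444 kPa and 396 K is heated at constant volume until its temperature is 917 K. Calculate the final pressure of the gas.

V₁ = nRT₁/P₁ = 2.72×8.314×396/444 = 20.2 L.
Isochoric: V stays 20.2 L; P/T = const ⇒ T₂ = 917 K, P₂ = 1030 kPa.

1030 kPa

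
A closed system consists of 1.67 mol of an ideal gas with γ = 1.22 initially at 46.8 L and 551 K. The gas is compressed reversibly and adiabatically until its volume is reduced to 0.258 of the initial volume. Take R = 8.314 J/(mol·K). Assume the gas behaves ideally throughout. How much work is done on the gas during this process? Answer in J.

12100 J

P₁ = nRT₁/V₁ = 1.67×8.314×551/46.8 = 163 kPa.
Adiabatic: TV^(γ−1) = const ⇒ T₂ = 551×(3.88)^0.220 = 742 K; PV^γ = const ⇒ P₂ = 854 kPa.
ΔU = nCvΔT = 1.67×37.8×(742−551) = 12100 J.
Q = 0 for an adiabatic process, so W = −ΔU = -12100 J.
Work done on the gas = −W_by = 12100 J.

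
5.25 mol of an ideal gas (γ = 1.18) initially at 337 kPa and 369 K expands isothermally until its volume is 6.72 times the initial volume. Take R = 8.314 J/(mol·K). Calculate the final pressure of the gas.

50.1 kPa

V₁ = nRT₁/P₁ = 5.25×8.314×369/337 = 47.8 L.
Isothermal: T stays 369 K; PV = const ⇒ V₂ = 321 L, P₂ = 50.1 kPa.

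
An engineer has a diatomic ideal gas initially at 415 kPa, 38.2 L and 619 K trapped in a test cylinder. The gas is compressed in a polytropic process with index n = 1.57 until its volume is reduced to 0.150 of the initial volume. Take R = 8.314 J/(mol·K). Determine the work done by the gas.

-54200 J

n = P₁V₁/(RT₁) = 415×38.2/(8.314×619) = 3.08 mol.
Polytropic n=1.57: T₂ = T₁(V₁/V₂)^(n−1) = 619×(6.67)^0.57 = 1830 K; P₂ = P₁(V₁/V₂)^n = 8160 kPa.
W = (P₁V₁−P₂V₂)/(n−1) = (415×38.2−8160×5.73)/0.57 = -54200 J.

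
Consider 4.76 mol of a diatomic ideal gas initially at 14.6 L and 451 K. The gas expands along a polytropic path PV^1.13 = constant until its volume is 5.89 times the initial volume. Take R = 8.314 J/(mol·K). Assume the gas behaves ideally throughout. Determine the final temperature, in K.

P₁ = nRT₁/V₁ = 4.76×8.314×451/14.6 = 1220 kPa.
Polytropic n=1.13: T₂ = T₁(V₁/V₂)^(n−1) = 451×(0.170)^0.13 = 358 K; P₂ = P₁(V₁/V₂)^n = 165 kPa.

358 K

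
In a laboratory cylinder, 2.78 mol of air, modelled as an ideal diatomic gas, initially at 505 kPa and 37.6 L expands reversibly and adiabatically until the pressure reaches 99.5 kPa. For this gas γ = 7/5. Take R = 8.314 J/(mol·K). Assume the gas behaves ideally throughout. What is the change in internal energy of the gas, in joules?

-17600 J

T₁ = P₁V₁/(nR) = 505×37.6/(2.78×8.314) = 822 K.
Adiabatic: T₂/T₁ = (P₂/P₁)^((γ−1)/γ) ⇒ T₂ = 822×(0.197)^0.286 = 516 K; V₂ = 120 L.
For an ideal gas ΔU = nCvΔT with Cv = (5/2)R = 20.8 J/(mol·K).
ΔU = 2.78×20.8×(516−822) = -17600 J.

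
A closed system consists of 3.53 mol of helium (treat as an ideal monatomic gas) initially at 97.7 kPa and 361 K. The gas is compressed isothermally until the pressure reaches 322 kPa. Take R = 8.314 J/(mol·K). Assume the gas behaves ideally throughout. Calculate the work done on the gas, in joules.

12600 J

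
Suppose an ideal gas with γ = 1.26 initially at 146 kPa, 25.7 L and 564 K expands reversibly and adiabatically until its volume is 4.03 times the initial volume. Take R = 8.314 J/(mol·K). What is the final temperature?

393 K

Adiabatic: TV^(γ−1) = const ⇒ T₂ = 564×(0.248)^0.260 = 393 K; PV^γ = const ⇒ P₂ = 25.2 kPa.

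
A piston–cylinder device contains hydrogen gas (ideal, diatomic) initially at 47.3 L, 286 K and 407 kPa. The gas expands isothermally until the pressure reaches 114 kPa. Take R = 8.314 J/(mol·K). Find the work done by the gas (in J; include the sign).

24500 J

n = P₁V₁/(RT₁) = 407×47.3/(8.314×286) = 8.10 mol.
Isothermal: T stays 286 K; PV = const ⇒ V₂ = 169 L, P₂ = 114 kPa.
W = nRT ln(V₂/V₁) = 8.10×8.314×286×ln(3.57) = 24500 J.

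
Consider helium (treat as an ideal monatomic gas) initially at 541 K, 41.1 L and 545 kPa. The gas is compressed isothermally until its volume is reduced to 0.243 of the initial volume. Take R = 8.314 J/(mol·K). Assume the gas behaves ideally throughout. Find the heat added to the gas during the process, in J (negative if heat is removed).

n = P₁V₁/(RT₁) = 545×41.1/(8.314×541) = 4.98 mol.
Isothermal: T stays 541 K; PV = const ⇒ V₂ = 9.99 L, P₂ = 2240 kPa.
ΔU = 0 (ideal gas, T constant).
W = nRT ln(V₂/V₁) = 4.98×8.314×541×ln(0.243) = -31700 J.
Q = ΔU + W = -31700 J.

-31700 J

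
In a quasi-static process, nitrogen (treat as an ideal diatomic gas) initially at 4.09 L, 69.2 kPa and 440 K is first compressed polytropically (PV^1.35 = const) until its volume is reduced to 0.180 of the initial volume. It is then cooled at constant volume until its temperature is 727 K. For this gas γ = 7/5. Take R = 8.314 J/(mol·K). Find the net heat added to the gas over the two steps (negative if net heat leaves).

n = P₁V₁/(RT₁) = 69.2×4.09/(8.314×440) = 0.0774 mol.
Step 1 — Polytropic n=1.35: T₂ = T₁(V₁/V₂)^(n−1) = 440×(5.56)^0.35 = 802 K; P₂ = P₁(V₁/V₂)^n = 701 kPa.
W = (P₁V₁−P₂V₂)/(n−1) = (69.2×4.09−701×0.736)/0.35 = -665 J.
ΔU = nCvΔT = 0.0774×20.8×(802−440) = 582 J.
Q = ΔU + W = -83.1 J.
State after step 1: P = 701 kPa, V = 0.736 L, T = 802 K.
Step 2 — Isochoric: V stays 0.736 L; P/T = const ⇒ T₂ = 727 K, P₂ = 635 kPa.
W = 0 (no volume change).
ΔU = nCvΔT = 0.0774×20.8×(727−802) = -120 J.
Q = ΔU = -120 J.
Net over both steps: W = -665 J, Q = -204 J, ΔU = 462 J.

-204 J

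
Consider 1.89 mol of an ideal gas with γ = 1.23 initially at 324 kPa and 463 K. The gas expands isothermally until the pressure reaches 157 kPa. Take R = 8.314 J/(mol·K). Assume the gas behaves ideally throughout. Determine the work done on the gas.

V₁ = nRT₁/P₁ = 1.89×8.314×463/324 = 22.5 L.
Isothermal: T stays 463 K; PV = const ⇒ V₂ = 46.3 L, P₂ = 157 kPa.
W = nRT ln(V₂/V₁) = 1.89×8.314×463×ln(2.06) = 5270 J.
Work done on the gas = −W_by = -5270 J.

-5270 J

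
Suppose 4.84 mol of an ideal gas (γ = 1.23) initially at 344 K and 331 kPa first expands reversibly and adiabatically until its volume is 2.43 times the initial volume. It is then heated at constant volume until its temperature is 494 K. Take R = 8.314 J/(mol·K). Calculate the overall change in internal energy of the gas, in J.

V₁ = nRT₁/P₁ = 4.84×8.314×344/331 = 41.8 L.
Step 1 — Adiabatic: TV^(γ−1) = const ⇒ T₂ = 344×(0.412)^0.230 = 280 K; PV^γ = const ⇒ P₂ = 111 kPa.
ΔU = nCvΔT = 4.84×36.1×(280−344) = -11100 J.
Q = 0 for an adiabatic process, so W = −ΔU = 11100 J.
State after step 1: P = 111 kPa, V = 102 L, T = 280 K.
Step 2 — Isochoric: V stays 102 L; P/T = const ⇒ T₂ = 494 K, P₂ = 196 kPa.
W = 0 (no volume change).
ΔU = nCvΔT = 4.84×36.1×(494−280) = 37400 J.
Q = ΔU = 37400 J.
Net over both steps: W = 11100 J, Q = 37400 J, ΔU = 26200 J.

26200 J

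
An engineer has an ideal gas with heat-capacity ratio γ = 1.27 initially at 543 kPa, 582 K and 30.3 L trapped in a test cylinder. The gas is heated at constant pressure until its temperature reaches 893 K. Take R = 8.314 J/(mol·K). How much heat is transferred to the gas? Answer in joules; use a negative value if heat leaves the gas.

n = P₁V₁/(RT₁) = 543×30.3/(8.314×582) = 3.40 mol.
Isobaric: P stays 543 kPa; V/T = const ⇒ T₂ = 893 K, V₂ = 46.5 L.
W = PΔV = 543×(46.5−30.3) kPa·L = 8790 J.
ΔU = nCvΔT = 3.40×30.8×(893−582) = 32600 J.
Q = ΔU + W = nCpΔT = 41400 J.

41400 J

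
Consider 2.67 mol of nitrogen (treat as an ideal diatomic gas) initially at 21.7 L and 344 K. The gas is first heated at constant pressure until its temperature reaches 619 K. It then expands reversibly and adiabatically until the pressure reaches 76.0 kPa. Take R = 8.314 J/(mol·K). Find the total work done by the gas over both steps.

18300 J

P₁ = nRT₁/V₁ = 2.67×8.314×344/21.7 = 352 kPa.
Step 1 — Isobaric: P stays 352 kPa; V/T = const ⇒ T₂ = 619 K, V₂ = 39.0 L.
W = PΔV = 352×(39.0−21.7) kPa·L = 6100 J.
ΔU = nCvΔT = 2.67×20.8×(619−344) = 15300 J.
Q = ΔU + W = nCpΔT = 21400 J.
State after step 1: P = 352 kPa, V = 39.0 L, T = 619 K.
Step 2 — Adiabatic: T₂/T₁ = (P₂/P₁)^((γ−1)/γ) ⇒ T₂ = 619×(0.216)^0.286 = 400 K; V₂ = 117 L.
ΔU = nCvΔT = 2.67×20.8×(400−619) = -12200 J.
Q = 0 for an adiabatic process, so W = −ΔU = 12200 J.
Net over both steps: W = 18300 J, Q = 21400 J, ΔU = 3080 J.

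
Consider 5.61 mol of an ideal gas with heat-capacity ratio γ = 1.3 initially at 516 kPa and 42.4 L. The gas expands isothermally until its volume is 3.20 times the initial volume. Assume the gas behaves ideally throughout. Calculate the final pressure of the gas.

T₁ = P₁V₁/(nR) = 516×42.4/(5.61×8.314) = 469 K.
Isothermal: T stays 469 K; PV = const ⇒ V₂ = 136 L, P₂ = 161 kPa.

161 kPa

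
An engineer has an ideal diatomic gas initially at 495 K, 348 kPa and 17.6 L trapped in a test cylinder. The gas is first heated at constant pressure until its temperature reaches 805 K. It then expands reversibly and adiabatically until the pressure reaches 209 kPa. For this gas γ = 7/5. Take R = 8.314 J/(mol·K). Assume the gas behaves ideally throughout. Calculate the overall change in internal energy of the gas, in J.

6210 J

n = P₁V₁/(RT₁) = 348×17.6/(8.314×495) = 1.49 mol.
Step 1 — Isobaric: P stays 348 kPa; V/T = const ⇒ T₂ = 805 K, V₂ = 28.6 L.
W = PΔV = 348×(28.6−17.6) kPa·L = 3840 J.
ΔU = nCvΔT = 1.49×20.8×(805−495) = 9590 J.
Q = ΔU + W = nCpΔT = 13400 J.
State after step 1: P = 348 kPa, V = 28.6 L, T = 805 K.
Step 2 — Adiabatic: T₂/T₁ = (P₂/P₁)^((γ−1)/γ) ⇒ T₂ = 805×(0.601)^0.286 = 696 K; V₂ = 41.2 L.
ΔU = nCvΔT = 1.49×20.8×(696−805) = -3380 J.
Q = 0 for an adiabatic process, so W = −ΔU = 3380 J.
Net over both steps: W = 7210 J, Q = 13400 J, ΔU = 6210 J.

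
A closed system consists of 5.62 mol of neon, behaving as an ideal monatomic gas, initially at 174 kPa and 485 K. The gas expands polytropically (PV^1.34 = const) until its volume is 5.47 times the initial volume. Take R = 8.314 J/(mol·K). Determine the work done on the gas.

V₁ = nRT₁/P₁ = 5.62×8.314×485/174 = 130 L.
Polytropic n=1.34: T₂ = T₁(V₁/V₂)^(n−1) = 485×(0.183)^0.34 = 272 K; P₂ = P₁(V₁/V₂)^n = 17.9 kPa.
W = (P₁V₁−P₂V₂)/(n−1) = (174×130−17.9×712)/0.34 = 29200 J.
Work done on the gas = −W_by = -29200 J.

-29200 J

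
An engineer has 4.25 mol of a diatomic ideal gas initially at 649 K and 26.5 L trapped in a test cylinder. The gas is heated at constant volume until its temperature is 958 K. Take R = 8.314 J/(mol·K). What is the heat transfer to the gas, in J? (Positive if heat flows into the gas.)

P₁ = nRT₁/V₁ = 4.25×8.314×649/26.5 = 865 kPa.
Isochoric: V stays 26.5 L; P/T = const ⇒ T₂ = 958 K, P₂ = 1280 kPa.
W = 0 (no volume change).
ΔU = nCvΔT = 4.25×20.8×(958−649) = 27300 J.
Q = ΔU = 27300 J.

27300 J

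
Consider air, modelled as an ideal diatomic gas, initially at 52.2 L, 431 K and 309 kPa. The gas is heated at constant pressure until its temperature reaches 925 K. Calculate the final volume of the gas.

Isobaric: P stays 309 kPa; V/T = const ⇒ T₂ = 925 K, V₂ = 112 L.

112 L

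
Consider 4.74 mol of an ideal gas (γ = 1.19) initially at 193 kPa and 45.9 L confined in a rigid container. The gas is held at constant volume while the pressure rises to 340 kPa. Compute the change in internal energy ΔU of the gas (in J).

T₁ = P₁V₁/(nR) = 193×45.9/(4.74×8.314) = 225 K.
Isochoric: V stays 45.9 L; P/T = const ⇒ T₂ = 396 K, P₂ = 340 kPa.
For an ideal gas ΔU = nCvΔT with Cv = R/(γ−1) = 43.8 J/(mol·K).
ΔU = 4.74×43.8×(396−225) = 35500 J.

35500 J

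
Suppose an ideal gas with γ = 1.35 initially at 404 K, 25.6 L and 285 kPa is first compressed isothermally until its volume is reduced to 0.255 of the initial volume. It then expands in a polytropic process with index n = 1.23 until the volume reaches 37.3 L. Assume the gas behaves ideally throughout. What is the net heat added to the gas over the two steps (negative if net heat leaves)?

-6380 J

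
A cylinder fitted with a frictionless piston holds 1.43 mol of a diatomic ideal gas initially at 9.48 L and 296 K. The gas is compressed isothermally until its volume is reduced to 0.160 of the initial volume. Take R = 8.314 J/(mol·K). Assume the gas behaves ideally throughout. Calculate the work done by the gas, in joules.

-6450 J

P₁ = nRT₁/V₁ = 1.43×8.314×296/9.48 = 371 kPa.
Isothermal: T stays 296 K; PV = const ⇒ V₂ = 1.52 L, P₂ = 2320 kPa.
W = nRT ln(V₂/V₁) = 1.43×8.314×296×ln(0.160) = -6450 J.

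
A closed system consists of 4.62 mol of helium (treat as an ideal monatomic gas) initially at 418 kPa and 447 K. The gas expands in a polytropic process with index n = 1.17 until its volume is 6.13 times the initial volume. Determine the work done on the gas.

-26800 J

V₁ = nRT₁/P₁ = 4.62×8.314×447/418 = 41.1 L.
Polytropic n=1.17: T₂ = T₁(V₁/V₂)^(n−1) = 447×(0.163)^0.17 = 328 K; P₂ = P₁(V₁/V₂)^n = 50.1 kPa.
W = (P₁V₁−P₂V₂)/(n−1) = (418×41.1−50.1×252)/0.17 = 26800 J.
Work done on the gas = −W_by = -26800 J.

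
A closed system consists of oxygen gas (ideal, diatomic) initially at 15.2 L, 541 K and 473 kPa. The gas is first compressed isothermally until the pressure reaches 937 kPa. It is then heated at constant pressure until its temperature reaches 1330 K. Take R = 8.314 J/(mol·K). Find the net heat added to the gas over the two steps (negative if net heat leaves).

31800 J

n = P₁V₁/(RT₁) = 473×15.2/(8.314×541) = 1.60 mol.
Step 1 — Isothermal: T stays 541 K; PV = const ⇒ V₂ = 7.67 L, P₂ = 937 kPa.
ΔU = 0 (ideal gas, T constant).
W = nRT ln(V₂/V₁) = 1.60×8.314×541×ln(0.505) = -4910 J.
Q = ΔU + W = -4910 J.
State after step 1: P = 937 kPa, V = 7.67 L, T = 541 K.
Step 2 — Isobaric: P stays 937 kPa; V/T = const ⇒ T₂ = 1330 K, V₂ = 18.9 L.
W = PΔV = 937×(18.9−7.67) kPa·L = 10500 J.
ΔU = nCvΔT = 1.60×20.8×(1330−541) = 26200 J.
Q = ΔU + W = nCpΔT = 36700 J.
Net over both steps: W = 5570 J, Q = 31800 J, ΔU = 26200 J.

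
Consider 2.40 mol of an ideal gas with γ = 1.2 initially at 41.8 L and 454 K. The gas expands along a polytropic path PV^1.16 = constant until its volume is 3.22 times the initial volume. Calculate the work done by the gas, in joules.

P₁ = nRT₁/V₁ = 2.40×8.314×454/41.8 = 217 kPa.
Polytropic n=1.16: T₂ = T₁(V₁/V₂)^(n−1) = 454×(0.311)^0.16 = 377 K; P₂ = P₁(V₁/V₂)^n = 55.8 kPa.
W = (P₁V₁−P₂V₂)/(n−1) = (217×41.8−55.8×135)/0.16 = 9660 J.

9660 J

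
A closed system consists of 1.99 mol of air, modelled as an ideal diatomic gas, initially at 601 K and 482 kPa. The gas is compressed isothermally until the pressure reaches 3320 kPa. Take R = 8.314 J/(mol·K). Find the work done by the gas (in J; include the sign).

-19200 J

V₁ = nRT₁/P₁ = 1.99×8.314×601/482 = 20.6 L.
Isothermal: T stays 601 K; PV = const ⇒ V₂ = 3.00 L, P₂ = 3320 kPa.
W = nRT ln(V₂/V₁) = 1.99×8.314×601×ln(0.145) = -19200 J.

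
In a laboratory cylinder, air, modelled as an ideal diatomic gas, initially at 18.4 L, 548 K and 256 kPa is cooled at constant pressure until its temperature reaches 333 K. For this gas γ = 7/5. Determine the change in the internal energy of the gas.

-4620 J

n = P₁V₁/(RT₁) = 256×18.4/(8.314×548) = 1.03 mol.
Isobaric: P stays 256 kPa; V/T = const ⇒ T₂ = 333 K, V₂ = 11.2 L.
For an ideal gas ΔU = nCvΔT with Cv = (5/2)R = 20.8 J/(mol·K).
ΔU = 1.03×20.8×(333−548) = -4620 J.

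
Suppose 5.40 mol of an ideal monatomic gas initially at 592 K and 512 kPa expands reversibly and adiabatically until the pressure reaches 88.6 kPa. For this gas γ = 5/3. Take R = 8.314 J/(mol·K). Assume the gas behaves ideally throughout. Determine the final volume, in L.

149 L

V₁ = nRT₁/P₁ = 5.40×8.314×592/512 = 51.9 L.
Adiabatic: T₂/T₁ = (P₂/P₁)^((γ−1)/γ) ⇒ T₂ = 592×(0.173)^0.400 = 293 K; V₂ = 149 L.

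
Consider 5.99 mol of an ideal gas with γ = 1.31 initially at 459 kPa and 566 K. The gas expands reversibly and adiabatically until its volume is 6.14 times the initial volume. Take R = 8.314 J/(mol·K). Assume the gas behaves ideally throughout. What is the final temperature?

322 K

V₁ = nRT₁/P₁ = 5.99×8.314×566/459 = 61.4 L.
Adiabatic: TV^(γ−1) = const ⇒ T₂ = 566×(0.163)^0.310 = 322 K; PV^γ = const ⇒ P₂ = 42.6 kPa.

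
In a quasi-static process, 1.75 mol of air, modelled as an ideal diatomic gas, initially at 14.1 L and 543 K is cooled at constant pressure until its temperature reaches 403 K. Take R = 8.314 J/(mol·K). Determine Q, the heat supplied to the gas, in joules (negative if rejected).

P₁ = nRT₁/V₁ = 1.75×8.314×543/14.1 = 560 kPa.
Isobaric: P stays 560 kPa; V/T = const ⇒ T₂ = 403 K, V₂ = 10.5 L.
W = PΔV = 560×(10.5−14.1) kPa·L = -2040 J.
ΔU = nCvΔT = 1.75×20.8×(403−543) = -5090 J.
Q = ΔU + W = nCpΔT = -7130 J.

-7130 J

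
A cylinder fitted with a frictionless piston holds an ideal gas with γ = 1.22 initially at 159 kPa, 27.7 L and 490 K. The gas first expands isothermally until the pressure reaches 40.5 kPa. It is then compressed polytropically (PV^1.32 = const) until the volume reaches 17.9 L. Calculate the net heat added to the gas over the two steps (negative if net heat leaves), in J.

10900 J

n = P₁V₁/(RT₁) = 159×27.7/(8.314×490) = 1.08 mol.
Step 1 — Isothermal: T stays 490 K; PV = const ⇒ V₂ = 109 L, P₂ = 40.5 kPa.
ΔU = 0 (ideal gas, T constant).
W = nRT ln(V₂/V₁) = 1.08×8.314×490×ln(3.93) = 6020 J.
Q = ΔU + W = 6020 J.
State after step 1: P = 40.5 kPa, V = 109 L, T = 490 K.
Step 2 — Polytropic n=1.32: T₂ = T₁(V₁/V₂)^(n−1) = 490×(6.08)^0.32 = 873 K; P₂ = P₁(V₁/V₂)^n = 438 kPa.
W = (P₁V₁−P₂V₂)/(n−1) = (40.5×109−438×17.9)/0.32 = -10800 J.
ΔU = nCvΔT = 1.08×37.8×(873−490) = 15600 J.
Q = ΔU + W = 4890 J.
Net over both steps: W = -4730 J, Q = 10900 J, ΔU = 15600 J.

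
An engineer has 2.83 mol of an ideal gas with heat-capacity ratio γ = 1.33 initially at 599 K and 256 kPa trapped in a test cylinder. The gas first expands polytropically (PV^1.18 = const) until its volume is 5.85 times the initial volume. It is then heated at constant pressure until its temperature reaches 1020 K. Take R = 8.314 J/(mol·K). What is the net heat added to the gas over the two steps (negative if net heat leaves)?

65100 J

V₁ = nRT₁/P₁ = 2.83×8.314×599/256 = 55.1 L.
Step 1 — Polytropic n=1.18: T₂ = T₁(V₁/V₂)^(n−1) = 599×(0.171)^0.18 = 436 K; P₂ = P₁(V₁/V₂)^n = 31.8 kPa.
W = (P₁V₁−P₂V₂)/(n−1) = (256×55.1−31.8×322)/0.18 = 21300 J.
ΔU = nCvΔT = 2.83×25.2×(436−599) = -11600 J.
Q = ΔU + W = 9690 J.
State after step 1: P = 31.8 kPa, V = 322 L, T = 436 K.
Step 2 — Isobaric: P stays 31.8 kPa; V/T = const ⇒ T₂ = 1020 K, V₂ = 754 L.
W = PΔV = 31.8×(754−322) kPa·L = 13700 J.
ΔU = nCvΔT = 2.83×25.2×(1020−436) = 41600 J.
Q = ΔU + W = nCpΔT = 55400 J.
Net over both steps: W = 35100 J, Q = 65100 J, ΔU = 30000 J.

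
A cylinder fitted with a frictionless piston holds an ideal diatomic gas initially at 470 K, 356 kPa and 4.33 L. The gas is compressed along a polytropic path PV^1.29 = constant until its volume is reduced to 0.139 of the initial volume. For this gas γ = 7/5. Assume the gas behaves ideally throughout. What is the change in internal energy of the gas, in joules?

n = P₁V₁/(RT₁) = 356×4.33/(8.314×470) = 0.394 mol.
Polytropic n=1.29: T₂ = T₁(V₁/V₂)^(n−1) = 470×(7.19)^0.29 = 833 K; P₂ = P₁(V₁/V₂)^n = 4540 kPa.
For an ideal gas ΔU = nCvΔT with Cv = (5/2)R = 20.8 J/(mol·K).
ΔU = 0.394×20.8×(833−470) = 2980 J.

2980 J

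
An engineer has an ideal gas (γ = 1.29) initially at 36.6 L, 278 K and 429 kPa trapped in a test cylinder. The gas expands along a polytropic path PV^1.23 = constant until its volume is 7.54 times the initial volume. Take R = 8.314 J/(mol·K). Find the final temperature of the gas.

175 K

Polytropic n=1.23: T₂ = T₁(V₁/V₂)^(n−1) = 278×(0.133)^0.23 = 175 K; P₂ = P₁(V₁/V₂)^n = 35.8 kPa.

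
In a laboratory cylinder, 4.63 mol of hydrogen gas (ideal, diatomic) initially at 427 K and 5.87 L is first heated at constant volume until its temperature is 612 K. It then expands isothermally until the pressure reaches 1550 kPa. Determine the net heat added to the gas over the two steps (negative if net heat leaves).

40200 J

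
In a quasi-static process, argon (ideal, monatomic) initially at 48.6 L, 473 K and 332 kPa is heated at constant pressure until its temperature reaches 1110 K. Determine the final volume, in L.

114 L

Isobaric: P stays 332 kPa; V/T = const ⇒ T₂ = 1110 K, V₂ = 114 L.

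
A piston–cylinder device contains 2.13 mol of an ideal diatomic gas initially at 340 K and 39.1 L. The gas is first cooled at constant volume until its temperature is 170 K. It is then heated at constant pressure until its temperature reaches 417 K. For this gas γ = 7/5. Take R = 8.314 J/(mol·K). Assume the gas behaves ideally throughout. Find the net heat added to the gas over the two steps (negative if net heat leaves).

P₁ = nRT₁/V₁ = 2.13×8.314×340/39.1 = 154 kPa.
Step 1 — Isochoric: V stays 39.1 L; P/T = const ⇒ T₂ = 170 K, P₂ = 77.0 kPa.
W = 0 (no volume change).
ΔU = nCvΔT = 2.13×20.8×(170−340) = -7530 J.
Q = ΔU = -7530 J.
State after step 1: P = 77.0 kPa, V = 39.1 L, T = 170 K.
Step 2 — Isobaric: P stays 77.0 kPa; V/T = const ⇒ T₂ = 417 K, V₂ = 95.9 L.
W = PΔV = 77.0×(95.9−39.1) kPa·L = 4370 J.
ΔU = nCvΔT = 2.13×20.8×(417−170) = 10900 J.
Q = ΔU + W = nCpΔT = 15300 J.
Net over both steps: W = 4370 J, Q = 7780 J, ΔU = 3410 J.

7780 J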